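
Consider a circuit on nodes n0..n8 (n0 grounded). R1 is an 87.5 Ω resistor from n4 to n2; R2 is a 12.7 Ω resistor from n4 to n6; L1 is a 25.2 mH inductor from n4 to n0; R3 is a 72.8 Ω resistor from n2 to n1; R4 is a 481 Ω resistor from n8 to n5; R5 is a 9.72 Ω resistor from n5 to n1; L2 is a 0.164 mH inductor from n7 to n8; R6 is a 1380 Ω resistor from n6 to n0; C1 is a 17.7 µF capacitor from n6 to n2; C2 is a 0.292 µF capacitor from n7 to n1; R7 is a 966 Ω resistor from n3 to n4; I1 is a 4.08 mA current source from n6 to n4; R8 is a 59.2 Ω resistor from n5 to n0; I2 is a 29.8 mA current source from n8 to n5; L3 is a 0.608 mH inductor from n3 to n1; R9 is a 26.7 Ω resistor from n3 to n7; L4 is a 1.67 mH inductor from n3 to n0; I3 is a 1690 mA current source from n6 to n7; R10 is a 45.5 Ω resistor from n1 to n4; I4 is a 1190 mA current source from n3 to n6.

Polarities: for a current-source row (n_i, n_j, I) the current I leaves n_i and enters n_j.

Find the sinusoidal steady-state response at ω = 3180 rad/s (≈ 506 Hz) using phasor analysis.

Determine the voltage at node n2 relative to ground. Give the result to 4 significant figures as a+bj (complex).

Element admittances at ω=3180 rad/s:
  Y(R1) = 0.01143+0.000j S between n4,n2
  Y(R2) = 0.07874+0.000j S between n4,n6
  Y(L1) = 0.000-0.01248j S between n4,n0
  Y(R3) = 0.01374+0.000j S between n2,n1
  Y(R4) = 0.002079+0.000j S between n8,n5
  Y(R5) = 0.1029+0.000j S between n5,n1
  Y(L2) = 0.000-1.917j S between n7,n8
  Y(R6) = 0.0007246+0.000j S between n6,n0
  Y(C1) = 0.000+0.05629j S between n6,n2
  Y(C2) = 0.000+0.0009286j S between n7,n1
  Y(R7) = 0.001035+0.000j S between n3,n4
  I1: injects 0.00408 A into n4 (from n6)
  Y(R8) = 0.01689+0.000j S between n5,n0
  I2: injects 0.0298 A into n5 (from n8)
  Y(L3) = 0.000-0.5172j S between n3,n1
  Y(R9) = 0.03745+0.000j S between n3,n7
  Y(L4) = 0.000-0.1883j S between n3,n0
  I3: injects 1.69 A into n7 (from n6)
  Y(R10) = 0.02198+0.000j S between n1,n4
  I4: injects 1.19 A into n6 (from n3)
Assemble and solve the 8×8 MNA system:
  V(n1)=0.8170-0.5571j  V(n2)=-12.61-5.642j  V(n3)=0.6576+0.1201j  V(n4)=-10.70-3.230j  V(n5)=1.663-0.4866j  V(n6)=-14.35-1.974j  V(n7)=42.70-0.8924j  V(n8)=42.70-0.9525j

-12.61-5.642j V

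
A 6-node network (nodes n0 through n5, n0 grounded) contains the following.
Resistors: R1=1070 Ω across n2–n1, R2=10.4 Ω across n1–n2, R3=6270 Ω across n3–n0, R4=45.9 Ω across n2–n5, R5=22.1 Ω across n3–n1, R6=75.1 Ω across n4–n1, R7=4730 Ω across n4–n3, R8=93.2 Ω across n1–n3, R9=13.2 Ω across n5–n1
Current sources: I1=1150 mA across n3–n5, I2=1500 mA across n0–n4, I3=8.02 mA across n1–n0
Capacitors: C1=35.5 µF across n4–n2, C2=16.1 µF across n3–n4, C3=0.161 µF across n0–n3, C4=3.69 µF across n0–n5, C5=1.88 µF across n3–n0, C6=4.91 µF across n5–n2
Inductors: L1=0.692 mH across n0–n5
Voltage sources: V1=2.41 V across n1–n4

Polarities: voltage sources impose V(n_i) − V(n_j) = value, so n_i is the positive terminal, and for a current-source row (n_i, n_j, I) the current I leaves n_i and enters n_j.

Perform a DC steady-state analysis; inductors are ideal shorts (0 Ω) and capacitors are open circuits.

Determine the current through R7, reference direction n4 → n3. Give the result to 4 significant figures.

0.003809 A

Apply KCL at each of the 5 non-ground nodes and solve the resulting linear system.
Node n1: branches {R1, R2, R5, I3, R6, R8, R9, V1} → V_1 = 3.684
Node n2: branches {R1, R2, C1, R4, C6} → V_2 = 3.009
Node n3: branches {I1, R3, C2, C3, R5, C5, R7, R8} → V_3 = -16.74
Node n4: branches {C1, C2, I2, R6, R7, V1} → V_4 = 1.274
Node n5: branches {I1, R4, C4, R9, C6, L1} → V_5 = 0.000
Source currents: i(L1)=-1.495, i(V1)=-1.528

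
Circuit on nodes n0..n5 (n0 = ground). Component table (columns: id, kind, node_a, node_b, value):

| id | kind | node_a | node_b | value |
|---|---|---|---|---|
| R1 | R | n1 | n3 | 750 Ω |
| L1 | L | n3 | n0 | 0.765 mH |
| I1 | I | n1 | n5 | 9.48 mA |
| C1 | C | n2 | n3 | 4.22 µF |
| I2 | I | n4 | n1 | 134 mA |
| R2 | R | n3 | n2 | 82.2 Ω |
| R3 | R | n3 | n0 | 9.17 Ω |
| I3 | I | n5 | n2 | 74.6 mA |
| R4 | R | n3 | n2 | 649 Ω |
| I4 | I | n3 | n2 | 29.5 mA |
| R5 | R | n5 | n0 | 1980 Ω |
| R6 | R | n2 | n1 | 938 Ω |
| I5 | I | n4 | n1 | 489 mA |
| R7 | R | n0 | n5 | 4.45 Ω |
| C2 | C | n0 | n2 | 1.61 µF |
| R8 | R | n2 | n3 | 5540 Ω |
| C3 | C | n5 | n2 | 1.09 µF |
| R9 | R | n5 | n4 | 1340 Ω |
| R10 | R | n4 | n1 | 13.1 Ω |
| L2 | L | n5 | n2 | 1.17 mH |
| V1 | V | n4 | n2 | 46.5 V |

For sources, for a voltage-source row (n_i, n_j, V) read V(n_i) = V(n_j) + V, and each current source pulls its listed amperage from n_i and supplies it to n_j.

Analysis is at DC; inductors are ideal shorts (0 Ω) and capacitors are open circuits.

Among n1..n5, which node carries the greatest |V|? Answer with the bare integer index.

Apply KCL at each of the 5 non-ground nodes and solve the resulting linear system.
Node n1: branches {R1, I1, I2, R6, I5, R10} → V_1 = 52.71
Node n2: branches {C1, R2, I3, R4, I4, R6, C2, R8, C3, L2, V1} → V_2 = -0.1705
Node n3: branches {R1, L1, C1, R2, R3, R4, I4, R8} → V_3 = 0.000
Node n4: branches {I2, I5, R9, R10, V1} → V_4 = 46.33
Node n5: branches {I1, I3, R5, R7, C3, R9, L2} → V_5 = -0.1705
Source currents: i(L1)=0.03841, i(L2)=0.007990, i(V1)=-0.1708

1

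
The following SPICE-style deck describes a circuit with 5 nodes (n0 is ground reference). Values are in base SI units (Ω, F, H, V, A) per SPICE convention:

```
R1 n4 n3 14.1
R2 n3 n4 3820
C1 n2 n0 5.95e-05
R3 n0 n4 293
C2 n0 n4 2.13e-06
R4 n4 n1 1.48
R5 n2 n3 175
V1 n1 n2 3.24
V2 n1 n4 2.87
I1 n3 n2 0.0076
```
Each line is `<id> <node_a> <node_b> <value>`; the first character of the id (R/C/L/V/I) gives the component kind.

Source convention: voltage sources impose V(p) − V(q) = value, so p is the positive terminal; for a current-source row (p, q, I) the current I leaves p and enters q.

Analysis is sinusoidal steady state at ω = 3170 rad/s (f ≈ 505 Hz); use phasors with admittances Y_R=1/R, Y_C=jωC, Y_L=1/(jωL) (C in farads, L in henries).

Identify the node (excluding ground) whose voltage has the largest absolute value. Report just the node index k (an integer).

MNA unknowns: 4 node voltages V₁..V_4 plus 2 source currents (V1, V2)
R1: Y=0.07092+0.000j on G[4,3]
R2: Y=0.0002618+0.000j on G[3,4]
C1: Y=0.000+0.1886j on G[2,0]
R3: Y=0.003413+0.000j on G[0,4]
C2: Y=0.000+0.006752j on G[0,4]
R4: Y=0.6757+0.000j on G[4,1]
R5: Y=0.005714+0.000j on G[2,3]
V1: row V1−V2=3.24, i_V1 at 1,2
V2: row V1−V4=2.87, i_V2 at 1,4
I1: z[3]−=0.0076, z[2]+=0.0076
solve → V1=3.227+0.006238j, V2=-0.01290+0.006238j, V3=0.2308+0.006238j, V4=0.3571+0.006238j
aux → i_V1=-0.01017-0.002432j, i_V2=-1.929+0.002432j

1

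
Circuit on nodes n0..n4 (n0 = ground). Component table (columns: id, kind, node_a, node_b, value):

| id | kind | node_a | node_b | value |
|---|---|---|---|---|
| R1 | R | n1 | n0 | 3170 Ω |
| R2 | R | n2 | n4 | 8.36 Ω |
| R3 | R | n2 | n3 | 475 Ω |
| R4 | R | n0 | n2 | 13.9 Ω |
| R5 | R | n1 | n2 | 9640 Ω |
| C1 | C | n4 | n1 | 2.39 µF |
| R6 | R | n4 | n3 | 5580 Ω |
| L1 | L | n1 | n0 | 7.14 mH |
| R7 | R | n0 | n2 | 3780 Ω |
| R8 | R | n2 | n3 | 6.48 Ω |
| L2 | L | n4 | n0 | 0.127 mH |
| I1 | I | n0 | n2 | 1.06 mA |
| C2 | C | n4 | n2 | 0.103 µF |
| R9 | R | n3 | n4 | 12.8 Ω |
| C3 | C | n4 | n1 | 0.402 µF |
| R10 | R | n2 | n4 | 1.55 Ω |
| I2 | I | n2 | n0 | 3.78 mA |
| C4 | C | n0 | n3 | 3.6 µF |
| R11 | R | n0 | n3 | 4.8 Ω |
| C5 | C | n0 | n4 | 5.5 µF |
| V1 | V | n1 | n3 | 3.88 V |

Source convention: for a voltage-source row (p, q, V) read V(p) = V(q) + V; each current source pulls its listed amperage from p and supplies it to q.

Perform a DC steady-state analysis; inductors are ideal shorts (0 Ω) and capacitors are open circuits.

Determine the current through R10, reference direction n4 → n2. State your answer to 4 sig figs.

0.3959 A

MNA unknowns: 4 node voltages V₁..V_4 plus 3 source currents (L1, L2, V1)
R1: Y=0.0003155 on G[1,0]
R2: Y=0.1196 on G[2,4]
R3: Y=0.002105 on G[2,3]
R4: Y=0.07194 on G[0,2]
R5: Y=0.0001037 on G[1,2]
C1: Y=0.000 on G[4,1]
R6: Y=0.0001792 on G[4,3]
L1: row V1−V0=0, i_L1 at 1,0
R7: Y=0.0002646 on G[0,2]
R8: Y=0.1543 on G[2,3]
L2: row V4−V0=0, i_L2 at 4,0
I1: z[0]−=0.00106, z[2]+=0.00106
C2: Y=0.000 on G[4,2]
R9: Y=0.07812 on G[3,4]
C3: Y=0.000 on G[4,1]
R10: Y=0.6452 on G[2,4]
I2: z[2]−=0.00378, z[0]+=0.00378
C4: Y=0.000 on G[0,3]
R11: Y=0.2083 on G[0,3]
C5: Y=0.000 on G[0,4]
V1: row V1−V3=3.88, i_V1 at 1,3
solve → V1=0.000, V2=-0.6136, V3=-3.880, V4=0.000
aux → i_L1=1.623, i_L2=-0.7731, i_V1=-1.623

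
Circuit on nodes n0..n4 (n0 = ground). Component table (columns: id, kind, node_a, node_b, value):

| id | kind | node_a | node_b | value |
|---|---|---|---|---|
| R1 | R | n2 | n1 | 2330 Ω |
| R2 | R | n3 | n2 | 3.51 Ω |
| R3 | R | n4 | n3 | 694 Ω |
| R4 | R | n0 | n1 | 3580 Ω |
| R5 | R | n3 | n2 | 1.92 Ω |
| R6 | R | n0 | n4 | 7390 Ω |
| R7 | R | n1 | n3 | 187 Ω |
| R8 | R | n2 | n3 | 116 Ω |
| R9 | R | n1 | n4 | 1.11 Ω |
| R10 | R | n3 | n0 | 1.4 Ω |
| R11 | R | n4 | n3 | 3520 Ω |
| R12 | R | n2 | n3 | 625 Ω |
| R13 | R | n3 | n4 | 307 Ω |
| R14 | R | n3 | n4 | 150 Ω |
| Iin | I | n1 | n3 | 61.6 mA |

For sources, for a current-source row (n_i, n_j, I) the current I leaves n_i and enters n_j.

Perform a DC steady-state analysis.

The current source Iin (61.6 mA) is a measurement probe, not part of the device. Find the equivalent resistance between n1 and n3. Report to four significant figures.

Element admittances at DC:
  Y(R1) = 0.0004292 S between n2,n1
  Y(R2) = 0.2849 S between n3,n2
  Y(R3) = 0.001441 S between n4,n3
  Y(R4) = 0.0002793 S between n0,n1
  Y(R5) = 0.5208 S between n3,n2
  Y(R6) = 0.0001353 S between n0,n4
  Y(R7) = 0.005348 S between n1,n3
  Y(R8) = 0.008621 S between n2,n3
  Y(R9) = 0.9009 S between n1,n4
  Y(R10) = 0.7143 S between n3,n0
  Y(R11) = 0.0002841 S between n4,n3
  Y(R12) = 0.001600 S between n2,n3
  Y(R13) = 0.003257 S between n3,n4
  Y(R14) = 0.006667 S between n3,n4
  Iin: injects 0.0616 A into n3 (from n1)
Assemble and solve the 4×4 MNA system:
  V(n1)=-3.481  V(n2)=0.0001811  V(n3)=0.002012  V(n4)=-3.436

R_eq = 56.54 Ω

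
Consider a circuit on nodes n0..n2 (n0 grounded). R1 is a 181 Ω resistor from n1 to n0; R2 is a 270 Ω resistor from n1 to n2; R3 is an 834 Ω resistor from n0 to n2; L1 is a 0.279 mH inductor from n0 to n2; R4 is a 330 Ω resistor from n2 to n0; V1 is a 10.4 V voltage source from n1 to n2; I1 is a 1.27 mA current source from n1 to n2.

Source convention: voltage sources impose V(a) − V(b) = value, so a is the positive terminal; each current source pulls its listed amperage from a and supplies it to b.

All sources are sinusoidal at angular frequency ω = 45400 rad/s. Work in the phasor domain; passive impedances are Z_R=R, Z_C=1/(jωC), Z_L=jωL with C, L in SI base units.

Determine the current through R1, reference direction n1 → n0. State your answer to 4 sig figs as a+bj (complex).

0.05697-0.003961j A

Apply KCL at each of the 2 non-ground nodes and solve the resulting linear system.
Node n1: branches {R1, R2, V1, I1} → V_1 = 10.31-0.7169j
Node n2: branches {R2, R3, L1, R4, V1, I1} → V_2 = -0.08857-0.7169j
Source currents: i(V1)=-0.09676+0.003961j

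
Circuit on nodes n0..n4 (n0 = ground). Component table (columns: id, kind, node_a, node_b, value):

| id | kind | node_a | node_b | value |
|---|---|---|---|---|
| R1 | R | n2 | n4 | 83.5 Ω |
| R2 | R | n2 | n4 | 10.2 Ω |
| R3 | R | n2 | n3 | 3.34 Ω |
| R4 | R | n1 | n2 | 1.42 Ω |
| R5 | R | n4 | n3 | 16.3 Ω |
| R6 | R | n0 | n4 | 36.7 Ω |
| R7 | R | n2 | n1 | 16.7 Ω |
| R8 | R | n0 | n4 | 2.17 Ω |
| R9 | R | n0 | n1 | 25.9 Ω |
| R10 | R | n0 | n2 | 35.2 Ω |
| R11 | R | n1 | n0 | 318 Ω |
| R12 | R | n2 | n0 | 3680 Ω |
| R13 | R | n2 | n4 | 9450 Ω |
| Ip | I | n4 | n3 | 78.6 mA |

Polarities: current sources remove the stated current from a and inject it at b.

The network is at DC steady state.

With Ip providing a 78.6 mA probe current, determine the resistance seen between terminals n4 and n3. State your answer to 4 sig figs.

R_eq = 5.890 Ω

MNA unknowns: 4 node voltages V₁..V_4
R1: Y=0.01198 on G[2,4]
R2: Y=0.09804 on G[2,4]
R3: Y=0.2994 on G[2,3]
R4: Y=0.7042 on G[1,2]
R5: Y=0.06135 on G[4,3]
R6: Y=0.02725 on G[0,4]
R7: Y=0.05988 on G[2,1]
R8: Y=0.4608 on G[0,4]
R9: Y=0.03861 on G[0,1]
R10: Y=0.02841 on G[0,2]
R11: Y=0.003145 on G[1,0]
R12: Y=0.0002717 on G[2,0]
R13: Y=0.0001058 on G[2,4]
Ip: z[4]−=0.0786, z[3]+=0.0786
solve → V1=0.2456, V2=0.2590, V3=0.4267, V4=-0.03623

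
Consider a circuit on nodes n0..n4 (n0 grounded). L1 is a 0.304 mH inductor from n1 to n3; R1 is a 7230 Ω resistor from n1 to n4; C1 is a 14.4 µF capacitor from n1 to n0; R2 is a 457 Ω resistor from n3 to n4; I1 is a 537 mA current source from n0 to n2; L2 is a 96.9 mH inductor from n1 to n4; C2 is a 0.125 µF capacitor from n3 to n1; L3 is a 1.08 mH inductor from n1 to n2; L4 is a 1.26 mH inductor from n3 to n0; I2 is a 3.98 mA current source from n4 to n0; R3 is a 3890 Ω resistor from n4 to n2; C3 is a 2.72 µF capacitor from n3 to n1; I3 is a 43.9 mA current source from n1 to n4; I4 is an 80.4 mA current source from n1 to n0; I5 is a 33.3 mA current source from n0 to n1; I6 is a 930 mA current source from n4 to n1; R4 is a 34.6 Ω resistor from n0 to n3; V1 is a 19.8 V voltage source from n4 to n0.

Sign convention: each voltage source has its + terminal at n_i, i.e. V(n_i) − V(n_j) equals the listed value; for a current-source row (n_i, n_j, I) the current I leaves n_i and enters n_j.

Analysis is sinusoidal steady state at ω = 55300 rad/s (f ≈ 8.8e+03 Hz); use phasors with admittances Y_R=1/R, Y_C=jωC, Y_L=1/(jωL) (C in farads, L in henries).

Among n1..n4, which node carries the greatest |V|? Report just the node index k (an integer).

2

MNA unknowns: 4 node voltages V₁..V_4 plus 1 source current (V1)
L1: Y=0.000-0.05948j on G[1,3]
R1: Y=0.0001383+0.000j on G[1,4]
C1: Y=0.000+0.7963j on G[1,0]
R2: Y=0.002188+0.000j on G[3,4]
I1: z[0]−=0.537, z[2]+=0.537
L2: Y=0.000-0.0001866j on G[1,4]
C2: Y=0.000+0.006912j on G[3,1]
L3: Y=0.000-0.01674j on G[1,2]
L4: Y=0.000-0.01435j on G[3,0]
I2: z[4]−=0.00398, z[0]+=0.00398
R3: Y=0.0002571+0.000j on G[4,2]
C3: Y=0.000+0.1504j on G[3,1]
I3: z[1]−=0.0439, z[4]+=0.0439
I4: z[1]−=0.0804, z[0]+=0.0804
I5: z[0]−=0.0333, z[1]+=0.0333
I6: z[4]−=0.93, z[1]+=0.93
R4: Y=0.02890+0.000j on G[0,3]
V1: row V4−V0=19.8, i_V1 at 4,0
solve → V1=0.09158-1.796j, V2=0.5609+30.57j, V3=0.9523-2.269j, V4=19.80+0.000j
aux → i_V1=-0.9393+0.006323j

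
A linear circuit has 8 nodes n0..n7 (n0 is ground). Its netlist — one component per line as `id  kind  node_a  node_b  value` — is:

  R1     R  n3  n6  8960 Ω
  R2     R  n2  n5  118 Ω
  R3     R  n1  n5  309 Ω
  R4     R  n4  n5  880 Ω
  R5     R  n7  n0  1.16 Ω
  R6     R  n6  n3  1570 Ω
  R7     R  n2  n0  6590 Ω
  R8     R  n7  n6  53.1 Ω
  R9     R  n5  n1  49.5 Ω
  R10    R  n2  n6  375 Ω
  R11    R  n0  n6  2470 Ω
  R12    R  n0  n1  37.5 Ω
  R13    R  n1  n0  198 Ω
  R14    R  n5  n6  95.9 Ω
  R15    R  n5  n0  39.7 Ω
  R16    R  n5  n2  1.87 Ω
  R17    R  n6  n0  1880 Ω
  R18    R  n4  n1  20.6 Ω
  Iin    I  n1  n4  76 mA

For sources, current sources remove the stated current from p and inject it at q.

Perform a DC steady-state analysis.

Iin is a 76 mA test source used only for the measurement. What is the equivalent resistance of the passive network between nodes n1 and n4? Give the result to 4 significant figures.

Element admittances at DC:
  Y(R1) = 0.0001116 S between n3,n6
  Y(R2) = 0.008475 S between n2,n5
  Y(R3) = 0.003236 S between n1,n5
  Y(R4) = 0.001136 S between n4,n5
  Y(R5) = 0.8621 S between n7,n0
  Y(R6) = 0.0006369 S between n6,n3
  Y(R7) = 0.0001517 S between n2,n0
  Y(R8) = 0.01883 S between n7,n6
  Y(R9) = 0.02020 S between n5,n1
  Y(R10) = 0.002667 S between n2,n6
  Y(R11) = 0.0004049 S between n0,n6
  Y(R12) = 0.02667 S between n0,n1
  Y(R13) = 0.005051 S between n1,n0
  Y(R14) = 0.01043 S between n5,n6
  Y(R15) = 0.02519 S between n5,n0
  Y(R16) = 0.5348 S between n5,n2
  Y(R17) = 0.0005319 S between n6,n0
  Y(R18) = 0.04854 S between n4,n1
  Iin: injects 0.076 A into n4 (from n1)
Assemble and solve the 7×7 MNA system:
  V(n1)=-0.02180  V(n2)=0.02079  V(n3)=0.008408  V(n4)=1.509  V(n5)=0.02086  V(n6)=0.008408  V(n7)=0.0001797

R_eq = 20.14 Ω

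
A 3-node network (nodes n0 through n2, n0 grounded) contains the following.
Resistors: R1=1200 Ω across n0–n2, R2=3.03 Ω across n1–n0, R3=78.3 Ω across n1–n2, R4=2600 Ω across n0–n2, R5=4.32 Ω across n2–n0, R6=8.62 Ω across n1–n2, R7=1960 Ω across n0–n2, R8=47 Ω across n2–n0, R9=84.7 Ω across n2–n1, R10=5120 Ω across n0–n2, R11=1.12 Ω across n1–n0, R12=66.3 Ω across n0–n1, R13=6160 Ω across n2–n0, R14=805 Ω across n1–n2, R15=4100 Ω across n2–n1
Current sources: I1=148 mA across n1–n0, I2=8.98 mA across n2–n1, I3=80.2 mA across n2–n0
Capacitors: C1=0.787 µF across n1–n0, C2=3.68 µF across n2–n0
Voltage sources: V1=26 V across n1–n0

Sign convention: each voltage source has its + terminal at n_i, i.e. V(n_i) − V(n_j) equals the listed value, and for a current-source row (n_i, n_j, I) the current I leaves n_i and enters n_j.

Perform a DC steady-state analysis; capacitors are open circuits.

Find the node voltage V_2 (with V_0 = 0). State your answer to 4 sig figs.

9.082 V

MNA unknowns: 2 node voltages V₁..V_2 plus 1 source current (V1)
R1: Y=0.0008333 on G[0,2]
R2: Y=0.3300 on G[1,0]
R3: Y=0.01277 on G[1,2]
I1: z[1]−=0.148, z[0]+=0.148
I2: z[2]−=0.00898, z[1]+=0.00898
C1: Y=0.000 on G[1,0]
C2: Y=0.000 on G[2,0]
R4: Y=0.0003846 on G[0,2]
R5: Y=0.2315 on G[2,0]
R6: Y=0.1160 on G[1,2]
R7: Y=0.0005102 on G[0,2]
R8: Y=0.02128 on G[2,0]
R9: Y=0.01181 on G[2,1]
R10: Y=0.0001953 on G[0,2]
I3: z[2]−=0.0802, z[0]+=0.0802
R11: Y=0.8929 on G[1,0]
R12: Y=0.01508 on G[0,1]
R13: Y=0.0001623 on G[2,0]
R14: Y=0.001242 on G[1,2]
R15: Y=0.0002439 on G[2,1]
V1: row V1−V0=26, i_V1 at 1,0
solve → V1=26.00, V2=9.082
aux → i_V1=-34.73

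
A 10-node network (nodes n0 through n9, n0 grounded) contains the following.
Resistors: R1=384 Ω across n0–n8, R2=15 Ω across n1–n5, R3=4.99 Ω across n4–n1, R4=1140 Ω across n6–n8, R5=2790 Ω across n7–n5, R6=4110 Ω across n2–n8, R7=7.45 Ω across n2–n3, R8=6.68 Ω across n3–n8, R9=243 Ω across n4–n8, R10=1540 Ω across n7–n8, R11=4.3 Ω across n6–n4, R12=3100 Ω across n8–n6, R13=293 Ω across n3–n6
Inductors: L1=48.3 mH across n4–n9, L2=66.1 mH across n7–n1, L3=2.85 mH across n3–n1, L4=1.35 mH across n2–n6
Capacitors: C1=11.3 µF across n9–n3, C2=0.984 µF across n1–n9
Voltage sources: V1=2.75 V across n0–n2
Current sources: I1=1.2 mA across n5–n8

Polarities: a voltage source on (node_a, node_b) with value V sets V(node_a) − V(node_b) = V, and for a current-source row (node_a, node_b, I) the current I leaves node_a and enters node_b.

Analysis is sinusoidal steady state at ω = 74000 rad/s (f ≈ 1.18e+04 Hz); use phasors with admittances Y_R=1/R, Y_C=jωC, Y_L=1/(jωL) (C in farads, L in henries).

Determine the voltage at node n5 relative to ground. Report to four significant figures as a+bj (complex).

-2.713+0.02355j V

MNA unknowns: 9 node voltages V₁..V_9 plus 1 source current (V1)
R1: Y=0.002604+0.000j on G[0,8]
R2: Y=0.06667+0.000j on G[1,5]
R3: Y=0.2004+0.000j on G[4,1]
R4: Y=0.0008772+0.000j on G[6,8]
R5: Y=0.0003584+0.000j on G[7,5]
R6: Y=0.0002433+0.000j on G[2,8]
L1: Y=0.000-0.0002798j on G[4,9]
C1: Y=0.000+0.8362j on G[9,3]
L2: Y=0.000-0.0002044j on G[7,1]
L3: Y=0.000-0.004742j on G[3,1]
R7: Y=0.1342+0.000j on G[2,3]
R8: Y=0.1497+0.000j on G[3,8]
R9: Y=0.004115+0.000j on G[4,8]
R10: Y=0.0006494+0.000j on G[7,8]
C2: Y=0.000+0.07282j on G[1,9]
R11: Y=0.2326+0.000j on G[6,4]
L4: Y=0.000-0.01001j on G[2,6]
R12: Y=0.0003226+0.000j on G[8,6]
R13: Y=0.003413+0.000j on G[3,6]
V1: row V0−V2=2.75, i_V1 at 0,2
I1: z[5]−=0.0012, z[8]+=0.0012
solve → V1=-2.695+0.02359j, V2=-2.750+0.000j, V3=-2.701+0.003884j, V4=-2.696+0.02531j, V5=-2.713+0.02355j, V6=-2.697+0.02715j, V7=-2.670+0.01646j, V8=-2.649+0.004598j, V9=-2.700+0.005457j
aux → i_V1=-0.006898+1.197e-05j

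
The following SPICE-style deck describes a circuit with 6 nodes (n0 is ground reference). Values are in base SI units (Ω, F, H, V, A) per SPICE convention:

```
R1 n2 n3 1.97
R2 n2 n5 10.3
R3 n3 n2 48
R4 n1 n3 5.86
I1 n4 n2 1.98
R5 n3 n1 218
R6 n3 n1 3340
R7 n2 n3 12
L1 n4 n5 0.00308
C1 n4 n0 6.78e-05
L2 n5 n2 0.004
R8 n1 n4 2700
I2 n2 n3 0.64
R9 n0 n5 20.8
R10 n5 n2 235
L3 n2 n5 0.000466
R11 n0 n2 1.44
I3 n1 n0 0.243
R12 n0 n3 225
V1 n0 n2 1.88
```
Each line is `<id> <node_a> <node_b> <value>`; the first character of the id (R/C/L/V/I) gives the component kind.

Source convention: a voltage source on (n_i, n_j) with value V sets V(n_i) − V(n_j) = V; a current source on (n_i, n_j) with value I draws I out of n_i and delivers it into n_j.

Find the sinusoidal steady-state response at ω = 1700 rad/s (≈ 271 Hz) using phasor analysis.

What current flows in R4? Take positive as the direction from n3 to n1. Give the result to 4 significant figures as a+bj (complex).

Element admittances at ω=1700 rad/s:
  Y(R1) = 0.5076+0.000j S between n2,n3
  Y(R2) = 0.09709+0.000j S between n2,n5
  Y(R3) = 0.02083+0.000j S between n3,n2
  Y(R4) = 0.1706+0.000j S between n1,n3
  I1: injects 1.98 A into n2 (from n4)
  Y(R5) = 0.004587+0.000j S between n3,n1
  Y(R6) = 0.0002994+0.000j S between n3,n1
  Y(R7) = 0.08333+0.000j S between n2,n3
  Y(L1) = 0.000-0.1910j S between n4,n5
  Y(C1) = 0.000+0.1153j S between n4,n0
  Y(L2) = 0.000-0.1471j S between n5,n2
  Y(R8) = 0.0003704+0.000j S between n1,n4
  I2: injects 0.64 A into n3 (from n2)
  Y(R9) = 0.04808+0.000j S between n0,n5
  Y(R10) = 0.004255+0.000j S between n5,n2
  Y(L3) = 0.000-1.262j S between n2,n5
  Y(R11) = 0.6944+0.000j S between n0,n2
  I3: injects 0.243 A into n0 (from n1)
  Y(R12) = 0.004444+0.000j S between n0,n3
  V1: constraint V(n0)−V(n2) = 1.88
Assemble and solve the 6×6 MNA system:
  V(n1)=-2.620-0.09950j  V(n2)=-1.880+0.000j  V(n3)=-1.225-0.02206j  V(n4)=-7.657-36.80j  V(n5)=-2.965-4.234j
  i(V1)=3.031-1.086j

0.2380+0.01321j A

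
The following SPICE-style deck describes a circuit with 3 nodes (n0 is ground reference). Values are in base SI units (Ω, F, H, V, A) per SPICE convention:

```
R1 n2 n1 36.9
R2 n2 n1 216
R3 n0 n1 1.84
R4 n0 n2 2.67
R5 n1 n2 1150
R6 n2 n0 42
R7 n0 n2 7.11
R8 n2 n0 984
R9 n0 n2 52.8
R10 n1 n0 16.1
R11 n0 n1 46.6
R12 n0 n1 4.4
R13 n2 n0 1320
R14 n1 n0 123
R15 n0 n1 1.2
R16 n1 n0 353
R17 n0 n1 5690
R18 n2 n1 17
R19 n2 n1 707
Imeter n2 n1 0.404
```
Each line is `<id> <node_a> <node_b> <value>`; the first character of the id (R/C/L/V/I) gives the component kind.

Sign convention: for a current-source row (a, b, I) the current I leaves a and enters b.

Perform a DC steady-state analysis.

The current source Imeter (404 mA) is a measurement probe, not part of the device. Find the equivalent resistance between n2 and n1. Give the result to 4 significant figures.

Element admittances at DC:
  Y(R1) = 0.02710 S between n2,n1
  Y(R2) = 0.004630 S between n2,n1
  Y(R3) = 0.5435 S between n0,n1
  Y(R4) = 0.3745 S between n0,n2
  Y(R5) = 0.0008696 S between n1,n2
  Y(R6) = 0.02381 S between n2,n0
  Y(R7) = 0.1406 S between n0,n2
  Y(R8) = 0.001016 S between n2,n0
  Y(R9) = 0.01894 S between n0,n2
  Y(R10) = 0.06211 S between n1,n0
  Y(R11) = 0.02146 S between n0,n1
  Y(R12) = 0.2273 S between n0,n1
  Y(R13) = 0.0007576 S between n2,n0
  Y(R14) = 0.008130 S between n1,n0
  Y(R15) = 0.8333 S between n0,n1
  Y(R16) = 0.002833 S between n1,n0
  Y(R17) = 0.0001757 S between n0,n1
  Y(R18) = 0.05882 S between n2,n1
  Y(R19) = 0.001414 S between n2,n1
  Imeter: injects 0.404 A into n1 (from n2)
Assemble and solve the 2×2 MNA system:
  V(n1)=0.1948  V(n2)=-0.5914

R_eq = 1.946 Ω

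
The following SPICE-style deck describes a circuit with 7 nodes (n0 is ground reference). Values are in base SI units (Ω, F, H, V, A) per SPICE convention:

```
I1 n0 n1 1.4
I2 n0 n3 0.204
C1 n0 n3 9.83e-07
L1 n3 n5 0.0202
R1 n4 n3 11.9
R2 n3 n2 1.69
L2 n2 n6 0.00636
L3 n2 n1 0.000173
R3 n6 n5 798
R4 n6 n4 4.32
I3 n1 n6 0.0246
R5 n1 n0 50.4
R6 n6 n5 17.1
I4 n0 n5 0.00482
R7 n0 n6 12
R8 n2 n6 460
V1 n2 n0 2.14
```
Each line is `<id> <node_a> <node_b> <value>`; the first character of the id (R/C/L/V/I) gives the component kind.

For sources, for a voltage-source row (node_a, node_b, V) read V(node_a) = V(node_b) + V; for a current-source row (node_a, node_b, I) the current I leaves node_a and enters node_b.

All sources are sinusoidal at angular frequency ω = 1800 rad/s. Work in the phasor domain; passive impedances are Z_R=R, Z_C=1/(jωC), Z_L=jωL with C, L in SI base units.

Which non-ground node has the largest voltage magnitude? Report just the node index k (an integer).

MNA unknowns: 6 node voltages V₁..V_6 plus 1 source current (V1)
I1: z[0]−=1.4, z[1]+=1.4
I2: z[0]−=0.204, z[3]+=0.204
C1: Y=0.000+0.001769j on G[0,3]
L1: Y=0.000-0.02750j on G[3,5]
R1: Y=0.08403+0.000j on G[4,3]
R2: Y=0.5917+0.000j on G[3,2]
L2: Y=0.000-0.08735j on G[2,6]
L3: Y=0.000-3.211j on G[2,1]
R3: Y=0.001253+0.000j on G[6,5]
R4: Y=0.2315+0.000j on G[6,4]
I3: z[1]−=0.0246, z[6]+=0.0246
R5: Y=0.01984+0.000j on G[1,0]
R6: Y=0.05848+0.000j on G[6,5]
I4: z[0]−=0.00482, z[5]+=0.00482
R7: Y=0.08333+0.000j on G[0,6]
R8: Y=0.002174+0.000j on G[2,6]
V1: row V2−V0=2.14, i_V1 at 2,0
solve → V1=2.143+0.4151j, V2=2.140+0.000j, V3=2.375-0.02788j, V4=1.797-0.3162j, V5=1.941-0.6208j, V6=1.587-0.4209j
aux → i_V1=1.434+0.02264j

3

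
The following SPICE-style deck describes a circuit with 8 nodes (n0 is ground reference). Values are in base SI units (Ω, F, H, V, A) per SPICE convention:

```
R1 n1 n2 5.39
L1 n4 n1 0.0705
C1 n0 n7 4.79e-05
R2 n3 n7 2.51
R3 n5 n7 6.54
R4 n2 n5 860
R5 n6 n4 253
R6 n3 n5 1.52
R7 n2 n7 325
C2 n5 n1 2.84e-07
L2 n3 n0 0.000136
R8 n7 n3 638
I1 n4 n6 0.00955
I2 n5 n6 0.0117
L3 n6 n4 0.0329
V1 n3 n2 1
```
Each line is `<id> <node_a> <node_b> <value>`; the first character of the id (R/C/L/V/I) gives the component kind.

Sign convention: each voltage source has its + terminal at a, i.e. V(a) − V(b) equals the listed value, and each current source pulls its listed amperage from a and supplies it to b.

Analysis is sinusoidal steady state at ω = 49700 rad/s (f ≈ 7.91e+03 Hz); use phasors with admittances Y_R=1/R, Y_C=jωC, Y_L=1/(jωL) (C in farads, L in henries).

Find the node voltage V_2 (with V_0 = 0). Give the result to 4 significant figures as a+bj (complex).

-0.9907+0.007680j V

MNA unknowns: 7 node voltages V₁..V_7 plus 1 source current (V1)
R1: Y=0.1855+0.000j on G[1,2]
L1: Y=0.000-0.0002854j on G[4,1]
C1: Y=0.000+2.381j on G[0,7]
R2: Y=0.3984+0.000j on G[3,7]
R3: Y=0.1529+0.000j on G[5,7]
R4: Y=0.001163+0.000j on G[2,5]
R5: Y=0.003953+0.000j on G[6,4]
R6: Y=0.6579+0.000j on G[3,5]
R7: Y=0.003077+0.000j on G[2,7]
C2: Y=0.000+0.01411j on G[5,1]
L2: Y=0.000-0.1479j on G[3,0]
R8: Y=0.001567+0.000j on G[7,3]
I1: z[4]−=0.00955, z[6]+=0.00955
I2: z[5]−=0.0117, z[6]+=0.0117
L3: Y=0.000-0.0006116j on G[6,4]
V1: row V3−V2=1, i_V1 at 3,2
solve → V1=-0.9211+0.07702j, V2=-0.9907+0.007680j, V3=0.009290+0.007680j, V4=-0.9211+41.07j, V5=-0.009697-0.009519j, V6=4.329+41.88j, V7=0.0005773+0.0004773j
aux → i_V1=-0.01711-0.01282j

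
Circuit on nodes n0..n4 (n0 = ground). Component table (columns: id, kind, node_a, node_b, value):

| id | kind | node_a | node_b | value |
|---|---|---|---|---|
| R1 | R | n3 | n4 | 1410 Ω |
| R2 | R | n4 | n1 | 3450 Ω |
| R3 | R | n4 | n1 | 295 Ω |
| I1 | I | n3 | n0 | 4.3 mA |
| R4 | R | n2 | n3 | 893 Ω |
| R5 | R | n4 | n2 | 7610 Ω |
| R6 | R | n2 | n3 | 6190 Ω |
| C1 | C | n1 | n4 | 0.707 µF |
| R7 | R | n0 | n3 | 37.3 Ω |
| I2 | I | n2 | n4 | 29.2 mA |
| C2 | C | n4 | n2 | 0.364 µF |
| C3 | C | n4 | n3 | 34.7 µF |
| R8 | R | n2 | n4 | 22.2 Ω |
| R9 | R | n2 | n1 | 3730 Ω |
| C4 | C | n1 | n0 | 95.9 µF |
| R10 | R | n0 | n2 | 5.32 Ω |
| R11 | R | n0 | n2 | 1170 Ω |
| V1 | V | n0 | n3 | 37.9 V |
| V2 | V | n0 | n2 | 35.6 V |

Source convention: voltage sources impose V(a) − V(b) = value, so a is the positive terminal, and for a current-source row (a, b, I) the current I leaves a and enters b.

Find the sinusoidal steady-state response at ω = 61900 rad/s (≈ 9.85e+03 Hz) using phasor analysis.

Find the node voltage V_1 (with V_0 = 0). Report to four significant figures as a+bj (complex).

Element admittances at ω=61900 rad/s:
  Y(R1) = 0.0007092+0.000j S between n3,n4
  Y(R2) = 0.0002899+0.000j S between n4,n1
  Y(R3) = 0.003390+0.000j S between n4,n1
  I1: injects 0.0043 A into n0 (from n3)
  Y(R4) = 0.001120+0.000j S between n2,n3
  Y(R5) = 0.0001314+0.000j S between n4,n2
  Y(R6) = 0.0001616+0.000j S between n2,n3
  Y(C1) = 0.000+0.04376j S between n1,n4
  Y(R7) = 0.02681+0.000j S between n0,n3
  I2: injects 0.0292 A into n4 (from n2)
  Y(C2) = 0.000+0.02253j S between n4,n2
  Y(C3) = 0.000+2.148j S between n4,n3
  Y(R8) = 0.04505+0.000j S between n2,n4
  Y(R9) = 0.0002681+0.000j S between n2,n1
  Y(C4) = 0.000+5.936j S between n1,n0
  Y(R10) = 0.1880+0.000j S between n0,n2
  Y(R11) = 0.0008547+0.000j S between n0,n2
  V1: constraint V(n0)−V(n3) = 37.9
  V2: constraint V(n0)−V(n2) = 35.6
Assemble and solve the 6×6 MNA system:
  V(n1)=-0.2718+0.02350j  V(n2)=-35.60+0.000j  V(n3)=-37.90+0.000j  V(n4)=-37.13-0.1050j
  i(V1)=-1.241-1.653j  i(V2)=-6.633+0.03922j

-0.2718+0.02350j V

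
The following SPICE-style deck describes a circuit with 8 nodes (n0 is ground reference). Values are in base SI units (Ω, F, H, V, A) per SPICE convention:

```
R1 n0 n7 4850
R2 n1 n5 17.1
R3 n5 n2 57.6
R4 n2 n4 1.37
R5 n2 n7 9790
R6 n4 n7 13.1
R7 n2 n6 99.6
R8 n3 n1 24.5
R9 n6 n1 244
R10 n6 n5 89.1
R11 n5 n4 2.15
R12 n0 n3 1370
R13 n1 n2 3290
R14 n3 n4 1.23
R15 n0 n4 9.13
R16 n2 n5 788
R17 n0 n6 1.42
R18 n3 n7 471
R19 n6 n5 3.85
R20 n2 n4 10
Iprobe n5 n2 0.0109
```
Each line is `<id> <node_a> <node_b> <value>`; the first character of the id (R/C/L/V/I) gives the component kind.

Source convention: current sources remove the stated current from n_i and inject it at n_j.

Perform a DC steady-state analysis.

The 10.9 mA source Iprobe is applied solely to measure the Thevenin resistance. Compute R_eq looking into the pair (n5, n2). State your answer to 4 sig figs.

Apply KCL at each of the 7 non-ground nodes and solve the resulting linear system.
Node n1: branches {R2, R8, R9, R13} → V_1 = 8.484e-05
Node n2: branches {R3, R4, R5, R7, R13, R16, R20, Iprobe} → V_2 = 0.02314
Node n3: branches {R8, R12, R14, R18} → V_3 = 0.01047
Node n4: branches {R4, R6, R11, R14, R15, R20} → V_4 = 0.01099
Node n5: branches {R2, R3, R10, R11, R16, R19, Iprobe} → V_5 = -0.007154
Node n6: branches {R7, R9, R10, R17, R19} → V_6 = -0.001724
Node n7: branches {R1, R5, R6, R18} → V_7 = 0.01097

R_eq = 2.779 Ω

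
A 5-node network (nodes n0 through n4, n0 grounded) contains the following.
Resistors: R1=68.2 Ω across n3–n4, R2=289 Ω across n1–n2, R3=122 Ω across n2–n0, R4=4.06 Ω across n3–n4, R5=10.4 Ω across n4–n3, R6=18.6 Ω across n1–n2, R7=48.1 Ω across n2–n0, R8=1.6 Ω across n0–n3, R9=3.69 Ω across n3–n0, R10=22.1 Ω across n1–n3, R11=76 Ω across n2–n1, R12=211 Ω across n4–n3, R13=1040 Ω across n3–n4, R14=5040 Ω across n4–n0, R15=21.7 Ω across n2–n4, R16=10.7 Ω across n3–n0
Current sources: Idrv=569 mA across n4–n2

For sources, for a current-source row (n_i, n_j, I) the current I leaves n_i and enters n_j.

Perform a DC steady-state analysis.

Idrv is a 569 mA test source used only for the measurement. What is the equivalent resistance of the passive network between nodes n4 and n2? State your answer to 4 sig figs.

R_eq = 10.60 Ω

Element admittances at DC:
  Y(R1) = 0.01466 S between n3,n4
  Y(R2) = 0.003460 S between n1,n2
  Y(R3) = 0.008197 S between n2,n0
  Y(R4) = 0.2463 S between n3,n4
  Y(R5) = 0.09615 S between n4,n3
  Y(R6) = 0.05376 S between n1,n2
  Y(R7) = 0.02079 S between n2,n0
  Y(R8) = 0.6250 S between n0,n3
  Y(R9) = 0.2710 S between n3,n0
  Y(R10) = 0.04525 S between n1,n3
  Y(R11) = 0.01316 S between n2,n1
  Y(R12) = 0.004739 S between n4,n3
  Y(R13) = 0.0009615 S between n3,n4
  Y(R14) = 0.0001984 S between n4,n0
  Y(R15) = 0.04608 S between n2,n4
  Y(R16) = 0.09346 S between n3,n0
  Idrv: injects 0.569 A into n2 (from n4)
Assemble and solve the 4×4 MNA system:
  V(n1)=3.033  V(n2)=5.078  V(n3)=-0.1486  V(n4)=-0.9506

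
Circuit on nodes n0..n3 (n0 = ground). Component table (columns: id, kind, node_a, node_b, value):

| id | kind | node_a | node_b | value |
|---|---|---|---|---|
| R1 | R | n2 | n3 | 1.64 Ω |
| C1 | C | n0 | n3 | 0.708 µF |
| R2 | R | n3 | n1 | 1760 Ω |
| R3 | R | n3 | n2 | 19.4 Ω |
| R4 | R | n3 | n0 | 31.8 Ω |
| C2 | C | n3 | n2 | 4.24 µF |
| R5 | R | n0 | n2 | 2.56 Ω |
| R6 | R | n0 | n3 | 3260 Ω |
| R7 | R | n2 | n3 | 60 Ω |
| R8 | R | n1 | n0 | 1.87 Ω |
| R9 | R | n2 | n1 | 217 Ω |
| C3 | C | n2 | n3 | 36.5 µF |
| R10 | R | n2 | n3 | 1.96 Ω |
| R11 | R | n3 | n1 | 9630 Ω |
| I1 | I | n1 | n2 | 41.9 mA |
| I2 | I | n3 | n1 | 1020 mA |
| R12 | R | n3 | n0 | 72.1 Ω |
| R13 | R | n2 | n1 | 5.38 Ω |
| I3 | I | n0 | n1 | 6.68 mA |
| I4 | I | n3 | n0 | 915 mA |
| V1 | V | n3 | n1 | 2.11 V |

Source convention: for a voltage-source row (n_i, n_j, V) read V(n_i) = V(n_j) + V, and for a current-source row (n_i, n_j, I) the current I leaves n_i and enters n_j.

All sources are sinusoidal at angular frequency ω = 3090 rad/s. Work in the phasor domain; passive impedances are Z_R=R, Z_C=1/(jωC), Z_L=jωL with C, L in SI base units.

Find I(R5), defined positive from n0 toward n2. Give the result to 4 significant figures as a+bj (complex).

-0.02394-0.004787j A

MNA unknowns: 3 node voltages V₁..V_3 plus 1 source current (V1)
R1: Y=0.6098+0.000j on G[2,3]
C1: Y=0.000+0.002188j on G[0,3]
R2: Y=0.0005682+0.000j on G[3,1]
R3: Y=0.05155+0.000j on G[3,2]
R4: Y=0.03145+0.000j on G[3,0]
C2: Y=0.000+0.01310j on G[3,2]
R5: Y=0.3906+0.000j on G[0,2]
R6: Y=0.0003067+0.000j on G[0,3]
R7: Y=0.01667+0.000j on G[2,3]
R8: Y=0.5348+0.000j on G[1,0]
R9: Y=0.004608+0.000j on G[2,1]
C3: Y=0.000+0.1128j on G[2,3]
R10: Y=0.5102+0.000j on G[2,3]
R11: Y=0.0001038+0.000j on G[3,1]
I1: z[1]−=0.0419, z[2]+=0.0419
I2: z[3]−=1.02, z[1]+=1.02
R12: Y=0.01387+0.000j on G[3,0]
R13: Y=0.1859+0.000j on G[2,1]
I3: z[0]−=0.00668, z[1]+=0.00668
I4: z[3]−=0.915, z[0]+=0.915
V1: row V3−V1=2.11, i_V1 at 3,1
solve → V1=-1.772-0.009522j, V2=0.06129+0.01226j, V3=0.3378-0.009522j
aux → i_V1=-2.283-0.009240j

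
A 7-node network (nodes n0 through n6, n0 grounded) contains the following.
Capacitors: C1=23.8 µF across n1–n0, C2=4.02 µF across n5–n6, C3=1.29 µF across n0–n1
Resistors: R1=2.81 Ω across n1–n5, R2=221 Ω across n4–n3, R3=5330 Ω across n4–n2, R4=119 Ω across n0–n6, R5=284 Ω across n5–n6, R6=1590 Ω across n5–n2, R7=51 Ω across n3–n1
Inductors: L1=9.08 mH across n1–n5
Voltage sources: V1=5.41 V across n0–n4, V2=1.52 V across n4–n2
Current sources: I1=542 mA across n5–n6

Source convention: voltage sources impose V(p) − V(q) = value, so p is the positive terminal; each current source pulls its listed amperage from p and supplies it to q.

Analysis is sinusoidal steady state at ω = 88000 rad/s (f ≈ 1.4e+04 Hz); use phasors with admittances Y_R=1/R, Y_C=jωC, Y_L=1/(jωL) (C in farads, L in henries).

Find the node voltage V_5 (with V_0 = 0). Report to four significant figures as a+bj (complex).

-0.007748+0.04608j V

Element admittances at ω=88000 rad/s:
  Y(C1) = 0.000+2.094j S between n1,n0
  Y(R1) = 0.3559+0.000j S between n1,n5
  Y(R2) = 0.004525+0.000j S between n4,n3
  Y(R3) = 0.0001876+0.000j S between n4,n2
  Y(R4) = 0.008403+0.000j S between n0,n6
  Y(R5) = 0.003521+0.000j S between n5,n6
  Y(C2) = 0.000+0.3538j S between n5,n6
  Y(L1) = 0.000-0.001252j S between n1,n5
  Y(C3) = 0.000+0.1135j S between n0,n1
  Y(R6) = 0.0006289+0.000j S between n5,n2
  Y(R7) = 0.01961+0.000j S between n3,n1
  V1: constraint V(n0)−V(n4) = 5.41
  V2: constraint V(n4)−V(n2) = 1.52
  I1: injects 0.542 A into n6 (from n5)
Assemble and solve the 8×8 MNA system:
  V(n1)=0.005618+0.01115j  V(n2)=-6.930+0.000j  V(n3)=-1.010+0.009061j  V(n4)=-5.410+0.000j  V(n5)=-0.007748+0.04608j  V(n6)=0.04275-1.485j
  i(V1)=-0.02426-6.998e-05j  i(V2)=-0.004639-2.898e-05j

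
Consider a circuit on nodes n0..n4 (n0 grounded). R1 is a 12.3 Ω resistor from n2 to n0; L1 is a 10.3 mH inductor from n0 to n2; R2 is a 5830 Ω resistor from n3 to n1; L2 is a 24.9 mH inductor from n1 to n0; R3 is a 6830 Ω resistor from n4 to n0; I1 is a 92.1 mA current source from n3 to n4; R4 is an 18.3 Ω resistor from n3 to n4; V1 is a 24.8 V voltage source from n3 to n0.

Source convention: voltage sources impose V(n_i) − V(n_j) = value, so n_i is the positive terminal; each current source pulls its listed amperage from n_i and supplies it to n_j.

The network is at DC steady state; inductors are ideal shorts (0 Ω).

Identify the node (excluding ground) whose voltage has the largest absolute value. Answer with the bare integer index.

4

MNA unknowns: 4 node voltages V₁..V_4 plus 3 source currents (L1, L2, V1)
R1: Y=0.08130 on G[2,0]
L1: row V0−V2=0, i_L1 at 0,2
R2: Y=0.0001715 on G[3,1]
L2: row V1−V0=0, i_L2 at 1,0
R3: Y=0.0001464 on G[4,0]
I1: z[3]−=0.0921, z[4]+=0.0921
R4: Y=0.05464 on G[3,4]
V1: row V3−V0=24.8, i_V1 at 3,0
solve → V1=0.000, V2=0.000, V3=24.80, V4=26.41
aux → i_L1=0.000, i_L2=0.004254, i_V1=-0.008121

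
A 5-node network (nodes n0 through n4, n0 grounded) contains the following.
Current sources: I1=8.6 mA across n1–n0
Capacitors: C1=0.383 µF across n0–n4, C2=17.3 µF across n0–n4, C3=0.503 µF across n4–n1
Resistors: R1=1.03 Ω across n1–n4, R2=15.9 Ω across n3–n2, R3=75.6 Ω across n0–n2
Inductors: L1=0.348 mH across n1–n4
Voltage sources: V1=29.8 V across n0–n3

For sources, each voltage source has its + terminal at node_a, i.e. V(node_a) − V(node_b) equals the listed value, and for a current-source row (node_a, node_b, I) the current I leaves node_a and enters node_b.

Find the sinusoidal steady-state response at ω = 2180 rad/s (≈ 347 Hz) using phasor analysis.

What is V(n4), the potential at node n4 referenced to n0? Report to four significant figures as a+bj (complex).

0.000+0.2231j V

Apply KCL at each of the 4 non-ground nodes and solve the resulting linear system.
Node n1: branches {I1, R1, L1, C3} → V_1 = -0.003119+0.2189j
Node n2: branches {R2, R3} → V_2 = -24.62+0.000j
Node n3: branches {R2, V1} → V_3 = -29.80+0.000j
Node n4: branches {C1, R1, C2, L1, C3} → V_4 = 0.000+0.2231j
Source currents: i(V1)=-0.3257+0.000j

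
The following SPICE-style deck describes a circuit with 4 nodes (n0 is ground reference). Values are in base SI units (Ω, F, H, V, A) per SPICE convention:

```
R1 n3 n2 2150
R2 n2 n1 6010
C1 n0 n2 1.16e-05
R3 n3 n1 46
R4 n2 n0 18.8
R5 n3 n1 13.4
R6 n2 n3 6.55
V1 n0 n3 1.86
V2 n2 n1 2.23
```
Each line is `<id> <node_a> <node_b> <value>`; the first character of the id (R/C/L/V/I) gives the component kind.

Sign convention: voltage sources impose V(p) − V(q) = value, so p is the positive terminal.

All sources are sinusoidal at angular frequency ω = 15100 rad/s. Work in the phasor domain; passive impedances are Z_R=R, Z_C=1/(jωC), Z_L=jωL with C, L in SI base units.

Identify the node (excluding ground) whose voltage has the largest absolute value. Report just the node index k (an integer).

1

Apply KCL at each of the 3 non-ground nodes and solve the resulting linear system.
Node n1: branches {R2, R3, R5, V2} → V_1 = -2.847+0.3569j
Node n2: branches {R1, R2, C1, R4, R6, V2} → V_2 = -0.6167+0.3569j
Node n3: branches {R1, R3, R5, R6, V1} → V_3 = -1.860+0.000j
Source currents: i(V1)=-0.09531-0.08904j, i(V2)=-0.09546+0.03439j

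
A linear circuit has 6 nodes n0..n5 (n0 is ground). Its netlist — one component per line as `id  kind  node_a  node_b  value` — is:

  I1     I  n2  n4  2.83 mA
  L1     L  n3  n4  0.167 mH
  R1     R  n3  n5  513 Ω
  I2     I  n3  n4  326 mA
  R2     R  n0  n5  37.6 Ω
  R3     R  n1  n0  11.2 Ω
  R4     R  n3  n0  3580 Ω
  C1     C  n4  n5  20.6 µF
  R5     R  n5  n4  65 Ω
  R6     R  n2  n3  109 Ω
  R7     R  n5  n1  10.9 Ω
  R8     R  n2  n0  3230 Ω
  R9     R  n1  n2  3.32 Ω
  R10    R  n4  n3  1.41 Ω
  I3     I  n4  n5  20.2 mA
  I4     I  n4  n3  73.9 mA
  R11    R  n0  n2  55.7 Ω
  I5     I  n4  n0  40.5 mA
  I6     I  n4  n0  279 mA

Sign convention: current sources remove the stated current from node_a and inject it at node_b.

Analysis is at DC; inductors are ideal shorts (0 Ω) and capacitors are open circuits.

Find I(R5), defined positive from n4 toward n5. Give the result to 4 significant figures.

-0.1883 A

MNA unknowns: 5 node voltages V₁..V_5 plus 1 source current (L1)
I1: z[2]−=0.00283, z[4]+=0.00283
L1: row V3−V4=0, i_L1 at 3,4
R1: Y=0.001949 on G[3,5]
I2: z[3]−=0.326, z[4]+=0.326
R2: Y=0.02660 on G[0,5]
R3: Y=0.08929 on G[1,0]
R4: Y=0.0002793 on G[3,0]
C1: Y=0.000 on G[4,5]
R5: Y=0.01538 on G[5,4]
R6: Y=0.009174 on G[2,3]
R7: Y=0.09174 on G[5,1]
R8: Y=0.0003096 on G[2,0]
R9: Y=0.3012 on G[1,2]
R10: Y=0.7092 on G[4,3]
I3: z[4]−=0.0202, z[5]+=0.0202
I4: z[4]−=0.0739, z[3]+=0.0739
R11: Y=0.01795 on G[0,2]
I5: z[4]−=0.0405, z[0]+=0.0405
I6: z[4]−=0.279, z[0]+=0.279
solve → V1=-2.085, V2=-2.351, V3=-15.48, V4=-15.48, V5=-3.238
aux → i_L1=-0.1035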